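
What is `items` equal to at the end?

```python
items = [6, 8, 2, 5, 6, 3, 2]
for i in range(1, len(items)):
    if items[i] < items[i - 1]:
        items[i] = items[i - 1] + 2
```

[6, 8, 10, 12, 14, 16, 18]

i=1: 8>=6, unchanged → [6, 8, 2, 5, 6, 3, 2]
i=2: 2<8, items[2] = 8+2 = 10 → [6, 8, 10, 5, 6, 3, 2]
i=3: 5<10, items[3] = 10+2 = 12 → [6, 8, 10, 12, 6, 3, 2]
i=4: 6<12, items[4] = 12+2 = 14 → [6, 8, 10, 12, 14, 3, 2]
i=5: 3<14, items[5] = 14+2 = 16 → [6, 8, 10, 12, 14, 16, 2]
i=6: 2<16, items[6] = 16+2 = 18 → [6, 8, 10, 12, 14, 16, 18]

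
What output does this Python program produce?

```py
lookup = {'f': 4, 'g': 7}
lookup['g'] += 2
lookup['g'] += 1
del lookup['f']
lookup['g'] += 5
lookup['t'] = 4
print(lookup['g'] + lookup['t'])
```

lookup['g'] = 7+2 = 9 → {'f': 4, 'g': 9}
lookup['g'] = 9+1 = 10 → {'f': 4, 'g': 10}
del 'f' → {'g': 10}
lookup['g'] = 10+5 = 15 → {'g': 15}
lookup['t'] = 4 → {'g': 15, 't': 4}
lookup['g']+lookup['t'] = 15+4 = 19

19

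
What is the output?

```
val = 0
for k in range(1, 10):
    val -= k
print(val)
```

-45

k=1: val = 0-1 = -1
k=2: val = (-1)-2 = -3
k=3: val = (-3)-3 = -6
k=4: val = (-6)-4 = -10
k=5: val = (-10)-5 = -15
k=6: val = (-15)-6 = -21
k=7: val = (-21)-7 = -28
k=8: val = (-28)-8 = -36
k=9: val = (-36)-9 = -45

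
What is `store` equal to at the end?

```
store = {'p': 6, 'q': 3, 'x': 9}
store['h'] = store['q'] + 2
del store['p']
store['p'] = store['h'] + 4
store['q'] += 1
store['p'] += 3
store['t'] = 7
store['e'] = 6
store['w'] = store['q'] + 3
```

{'q': 4, 'x': 9, 'h': 5, 'p': 12, 't': 7, 'e': 6, 'w': 7}

store['h'] = store['q']+2 = 5 → {'p': 6, 'q': 3, 'x': 9, 'h': 5}
del 'p' → {'q': 3, 'x': 9, 'h': 5}
store['p'] = store['h']+4 = 9 → {'q': 3, 'x': 9, 'h': 5, 'p': 9}
store['q'] = 3+1 = 4 → {'q': 4, 'x': 9, 'h': 5, 'p': 9}
store['p'] = 9+3 = 12 → {'q': 4, 'x': 9, 'h': 5, 'p': 12}
store['t'] = 7 → {'q': 4, 'x': 9, 'h': 5, 'p': 12, 't': 7}
store['e'] = 6 → {'q': 4, 'x': 9, 'h': 5, 'p': 12, 't': 7, 'e': 6}
store['w'] = store['q']+3 = 7 → {'q': 4, 'x': 9, 'h': 5, 'p': 12, 't': 7, 'e': 6, 'w': 7}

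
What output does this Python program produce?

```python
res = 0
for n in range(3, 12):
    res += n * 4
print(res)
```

252

n=3: res = 0+3*4 = 12
n=4: res = 12+4*4 = 28
n=5: res = 28+5*4 = 48
n=6: res = 48+6*4 = 72
n=7: res = 72+7*4 = 100
n=8: res = 100+8*4 = 132
n=9: res = 132+9*4 = 168
n=10: res = 168+10*4 = 208
n=11: res = 208+11*4 = 252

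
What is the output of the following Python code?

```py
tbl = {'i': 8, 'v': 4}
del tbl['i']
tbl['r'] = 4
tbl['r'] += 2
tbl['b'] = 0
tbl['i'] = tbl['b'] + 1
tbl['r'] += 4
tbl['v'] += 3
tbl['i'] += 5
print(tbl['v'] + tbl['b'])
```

del 'i' → {'v': 4}
tbl['r'] = 4 → {'v': 4, 'r': 4}
tbl['r'] = 4+2 = 6 → {'v': 4, 'r': 6}
tbl['b'] = 0 → {'v': 4, 'r': 6, 'b': 0}
tbl['i'] = tbl['b']+1 = 1 → {'v': 4, 'r': 6, 'b': 0, 'i': 1}
tbl['r'] = 6+4 = 10 → {'v': 4, 'r': 10, 'b': 0, 'i': 1}
tbl['v'] = 4+3 = 7 → {'v': 7, 'r': 10, 'b': 0, 'i': 1}
tbl['i'] = 1+5 = 6 → {'v': 7, 'r': 10, 'b': 0, 'i': 6}
tbl['v']+tbl['b'] = 7+0 = 7

7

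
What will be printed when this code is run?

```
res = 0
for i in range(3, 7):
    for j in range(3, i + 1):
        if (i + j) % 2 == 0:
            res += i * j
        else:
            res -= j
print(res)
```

i=3,j=3: even sum, res = 0+9 = 9
i=4,j=3: odd sum, res = 9-3 = 6
i=4,j=4: even sum, res = 6+16 = 22
i=5,j=3: even sum, res = 22+15 = 37
i=5,j=4: odd sum, res = 37-4 = 33
i=5,j=5: even sum, res = 33+25 = 58
i=6,j=3: odd sum, res = 58-3 = 55
i=6,j=4: even sum, res = 55+24 = 79
i=6,j=5: odd sum, res = 79-5 = 74
i=6,j=6: even sum, res = 74+36 = 110

110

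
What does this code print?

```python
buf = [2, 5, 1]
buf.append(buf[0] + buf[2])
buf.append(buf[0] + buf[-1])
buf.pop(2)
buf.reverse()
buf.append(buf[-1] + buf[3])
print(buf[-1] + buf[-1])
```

8

append buf[0]+buf[2] = 2+1 = 3 → [2, 5, 1, 3]
append buf[0]+buf[-1] = 2+3 = 5 → [2, 5, 1, 3, 5]
pop(2) removes 1 → [2, 5, 3, 5]
reverse → [5, 3, 5, 2]
append buf[-1]+buf[3] = 2+2 = 4 → [5, 3, 5, 2, 4]
buf[-1]+buf[-1] = 4+4 = 8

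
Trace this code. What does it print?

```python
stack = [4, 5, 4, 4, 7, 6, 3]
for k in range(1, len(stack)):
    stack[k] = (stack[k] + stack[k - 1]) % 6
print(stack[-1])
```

k=1: stack[1] = (5+4)%6 = 3 → [4, 3, 4, 4, 7, 6, 3]
k=2: stack[2] = (4+3)%6 = 1 → [4, 3, 1, 4, 7, 6, 3]
k=3: stack[3] = (4+1)%6 = 5 → [4, 3, 1, 5, 7, 6, 3]
k=4: stack[4] = (7+5)%6 = 0 → [4, 3, 1, 5, 0, 6, 3]
k=5: stack[5] = (6+0)%6 = 0 → [4, 3, 1, 5, 0, 0, 3]
k=6: stack[6] = (3+0)%6 = 3 → [4, 3, 1, 5, 0, 0, 3]

3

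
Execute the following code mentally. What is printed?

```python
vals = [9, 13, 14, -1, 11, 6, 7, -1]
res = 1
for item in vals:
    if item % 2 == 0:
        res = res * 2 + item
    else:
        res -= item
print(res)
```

-76

item=9: not even, res = 1-9 = -8
item=13: not even, res = (-8)-13 = -21
item=14: even, res = (-21)*2+14 = -28
item=-1: not even, res = (-28)-(-1) = -27
item=11: not even, res = (-27)-11 = -38
item=6: even, res = (-38)*2+6 = -70
item=7: not even, res = (-70)-7 = -77
item=-1: not even, res = (-77)-(-1) = -76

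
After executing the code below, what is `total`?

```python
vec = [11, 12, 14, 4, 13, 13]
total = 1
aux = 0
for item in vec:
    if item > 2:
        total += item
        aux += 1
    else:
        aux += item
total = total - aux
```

item=11: >2, total = 1+11 = 12; aux=1
item=12: >2, total = 12+12 = 24; aux=2
item=14: >2, total = 24+14 = 38; aux=3
item=4: >2, total = 38+4 = 42; aux=4
item=13: >2, total = 42+13 = 55; aux=5
item=13: >2, total = 55+13 = 68; aux=6
total-aux = 68-6 = 62

62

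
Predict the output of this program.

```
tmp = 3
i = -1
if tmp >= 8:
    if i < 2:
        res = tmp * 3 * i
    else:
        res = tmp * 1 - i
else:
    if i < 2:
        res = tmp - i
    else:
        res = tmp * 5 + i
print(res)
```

4

tmp=3, i=-1
tmp >= 8 is False; i < 2 is True
→ res = tmp - i = 4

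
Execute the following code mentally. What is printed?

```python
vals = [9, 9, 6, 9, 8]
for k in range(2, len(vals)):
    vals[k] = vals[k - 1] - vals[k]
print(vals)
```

k=2: vals[2] = 9-6 = 3 → [9, 9, 3, 9, 8]
k=3: vals[3] = 3-9 = -6 → [9, 9, 3, -6, 8]
k=4: vals[4] = (-6)-8 = -14 → [9, 9, 3, -6, -14]

[9, 9, 3, -6, -14]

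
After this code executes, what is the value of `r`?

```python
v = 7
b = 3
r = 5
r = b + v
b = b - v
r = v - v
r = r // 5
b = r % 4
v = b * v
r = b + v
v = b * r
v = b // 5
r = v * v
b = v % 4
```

r = 3+7 = 10
b = 3-7 = -4
r = 7-7 = 0
r = 0//5 = 0
b = 0%4 = 0
v = 0*7 = 0
r = 0+0 = 0
v = 0*0 = 0
v = 0//5 = 0
r = 0*0 = 0
b = 0%4 = 0

0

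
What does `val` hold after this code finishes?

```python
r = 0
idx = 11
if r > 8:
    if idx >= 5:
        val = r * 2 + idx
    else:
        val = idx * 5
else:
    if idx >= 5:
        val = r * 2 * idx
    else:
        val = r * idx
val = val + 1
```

r=0, idx=11
r > 8 is False; idx >= 5 is True
→ val = r * 2 * idx = 0
val = 0+1 = 1

1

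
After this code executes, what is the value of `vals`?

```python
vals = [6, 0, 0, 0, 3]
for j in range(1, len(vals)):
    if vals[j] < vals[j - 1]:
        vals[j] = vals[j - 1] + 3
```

[6, 9, 12, 15, 18]

j=1: 0<6, vals[1] = 6+3 = 9 → [6, 9, 0, 0, 3]
j=2: 0<9, vals[2] = 9+3 = 12 → [6, 9, 12, 0, 3]
j=3: 0<12, vals[3] = 12+3 = 15 → [6, 9, 12, 15, 3]
j=4: 3<15, vals[4] = 15+3 = 18 → [6, 9, 12, 15, 18]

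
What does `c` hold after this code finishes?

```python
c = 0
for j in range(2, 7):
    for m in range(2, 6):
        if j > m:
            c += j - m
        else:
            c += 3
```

50

j=2,m=2: not 2>2, c = 0+3 = 3
j=2,m=3: not 2>3, c = 3+3 = 6
j=2,m=4: not 2>4, c = 6+3 = 9
j=2,m=5: not 2>5, c = 9+3 = 12
j=3,m=2: 3>2, c = 12+1 = 13
j=3,m=3: not 3>3, c = 13+3 = 16
j=3,m=4: not 3>4, c = 16+3 = 19
j=3,m=5: not 3>5, c = 19+3 = 22
j=4,m=2: 4>2, c = 22+2 = 24
j=4,m=3: 4>3, c = 24+1 = 25
j=4,m=4: not 4>4, c = 25+3 = 28
j=4,m=5: not 4>5, c = 28+3 = 31
j=5,m=2: 5>2, c = 31+3 = 34
j=5,m=3: 5>3, c = 34+2 = 36
j=5,m=4: 5>4, c = 36+1 = 37
j=5,m=5: not 5>5, c = 37+3 = 40
j=6,m=2: 6>2, c = 40+4 = 44
j=6,m=3: 6>3, c = 44+3 = 47
j=6,m=4: 6>4, c = 47+2 = 49
j=6,m=5: 6>5, c = 49+1 = 50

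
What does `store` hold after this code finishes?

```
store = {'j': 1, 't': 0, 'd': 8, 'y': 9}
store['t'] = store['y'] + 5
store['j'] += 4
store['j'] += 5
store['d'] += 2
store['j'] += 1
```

{'j': 11, 't': 14, 'd': 10, 'y': 9}

store['t'] = store['y']+5 = 14 → {'j': 1, 't': 14, 'd': 8, 'y': 9}
store['j'] = 1+4 = 5 → {'j': 5, 't': 14, 'd': 8, 'y': 9}
store['j'] = 5+5 = 10 → {'j': 10, 't': 14, 'd': 8, 'y': 9}
store['d'] = 8+2 = 10 → {'j': 10, 't': 14, 'd': 10, 'y': 9}
store['j'] = 10+1 = 11 → {'j': 11, 't': 14, 'd': 10, 'y': 9}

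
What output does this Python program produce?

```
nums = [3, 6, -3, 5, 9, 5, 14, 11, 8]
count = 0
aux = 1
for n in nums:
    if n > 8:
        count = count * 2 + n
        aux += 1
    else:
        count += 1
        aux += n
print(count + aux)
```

n=3: not >8, count = 0+1 = 1; aux=4
n=6: not >8, count = 1+1 = 2; aux=10
n=-3: not >8, count = 2+1 = 3; aux=7
n=5: not >8, count = 3+1 = 4; aux=12
n=9: >8, count = 4*2+9 = 17; aux=13
n=5: not >8, count = 17+1 = 18; aux=18
n=14: >8, count = 18*2+14 = 50; aux=19
n=11: >8, count = 50*2+11 = 111; aux=20
n=8: not >8, count = 111+1 = 112; aux=28
count+aux = 112+28 = 140

140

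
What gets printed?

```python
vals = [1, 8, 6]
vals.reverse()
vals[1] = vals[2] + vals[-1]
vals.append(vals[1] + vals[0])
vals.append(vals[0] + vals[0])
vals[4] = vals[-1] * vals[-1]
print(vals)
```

[6, 2, 1, 8, 144]

reverse → [6, 8, 1]
vals[1] = vals[2]+vals[-1] = 1+1 = 2 → [6, 2, 1]
append vals[1]+vals[0] = 2+6 = 8 → [6, 2, 1, 8]
append vals[0]+vals[0] = 6+6 = 12 → [6, 2, 1, 8, 12]
vals[4] = vals[-1]*vals[-1] = 12*12 = 144 → [6, 2, 1, 8, 144]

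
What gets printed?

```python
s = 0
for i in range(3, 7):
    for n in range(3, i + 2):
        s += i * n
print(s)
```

309

i=3,n=3: s = 0+9 = 9
i=3,n=4: s = 9+12 = 21
i=4,n=3: s = 21+12 = 33
i=4,n=4: s = 33+16 = 49
i=4,n=5: s = 49+20 = 69
i=5,n=3: s = 69+15 = 84
i=5,n=4: s = 84+20 = 104
i=5,n=5: s = 104+25 = 129
i=5,n=6: s = 129+30 = 159
i=6,n=3: s = 159+18 = 177
i=6,n=4: s = 177+24 = 201
i=6,n=5: s = 201+30 = 231
i=6,n=6: s = 231+36 = 267
i=6,n=7: s = 267+42 = 309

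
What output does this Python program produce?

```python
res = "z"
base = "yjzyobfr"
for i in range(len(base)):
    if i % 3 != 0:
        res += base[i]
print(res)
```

zjzobr

i=0: skip
i=1: add 'j' → 'zj'
i=2: add 'z' → 'zjz'
i=3: skip
i=4: add 'o' → 'zjzo'
i=5: add 'b' → 'zjzob'
i=6: skip
i=7: add 'r' → 'zjzobr'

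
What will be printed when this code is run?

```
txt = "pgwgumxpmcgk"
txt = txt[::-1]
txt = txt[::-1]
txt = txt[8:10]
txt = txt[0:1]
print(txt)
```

m

reverse → 'kgcmpxmugwgp'
reverse → 'pgwgumxpmcgk'
slice [8:10] → 'mc'
slice [0:1] → 'm'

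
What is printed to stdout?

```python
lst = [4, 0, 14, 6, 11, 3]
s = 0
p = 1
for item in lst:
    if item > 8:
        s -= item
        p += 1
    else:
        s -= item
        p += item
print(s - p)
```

-54

item=4: not >8, s = 0-4 = -4; p=5
item=0: not >8, s = (-4)-0 = -4; p=5
item=14: >8, s = (-4)-14 = -18; p=6
item=6: not >8, s = (-18)-6 = -24; p=12
item=11: >8, s = (-24)-11 = -35; p=13
item=3: not >8, s = (-35)-3 = -38; p=16
s-p = (-38)-16 = -54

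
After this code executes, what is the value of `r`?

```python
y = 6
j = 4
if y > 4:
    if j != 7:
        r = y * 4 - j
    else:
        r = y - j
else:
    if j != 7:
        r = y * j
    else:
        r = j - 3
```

y=6, j=4
y > 4 is True; j != 7 is True
→ r = y * 4 - j = 20

20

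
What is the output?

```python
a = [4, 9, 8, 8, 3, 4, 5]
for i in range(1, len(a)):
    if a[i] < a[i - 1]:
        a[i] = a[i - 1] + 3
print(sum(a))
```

i=1: 9>=4, unchanged → [4, 9, 8, 8, 3, 4, 5]
i=2: 8<9, a[2] = 9+3 = 12 → [4, 9, 12, 8, 3, 4, 5]
i=3: 8<12, a[3] = 12+3 = 15 → [4, 9, 12, 15, 3, 4, 5]
i=4: 3<15, a[4] = 15+3 = 18 → [4, 9, 12, 15, 18, 4, 5]
i=5: 4<18, a[5] = 18+3 = 21 → [4, 9, 12, 15, 18, 21, 5]
i=6: 5<21, a[6] = 21+3 = 24 → [4, 9, 12, 15, 18, 21, 24]
sum = 103

103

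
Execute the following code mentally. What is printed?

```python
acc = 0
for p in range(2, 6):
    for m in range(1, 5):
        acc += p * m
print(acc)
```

p=2,m=1: acc = 0+2 = 2
p=2,m=2: acc = 2+4 = 6
p=2,m=3: acc = 6+6 = 12
p=2,m=4: acc = 12+8 = 20
p=3,m=1: acc = 20+3 = 23
p=3,m=2: acc = 23+6 = 29
p=3,m=3: acc = 29+9 = 38
p=3,m=4: acc = 38+12 = 50
p=4,m=1: acc = 50+4 = 54
p=4,m=2: acc = 54+8 = 62
p=4,m=3: acc = 62+12 = 74
p=4,m=4: acc = 74+16 = 90
p=5,m=1: acc = 90+5 = 95
p=5,m=2: acc = 95+10 = 105
p=5,m=3: acc = 105+15 = 120
p=5,m=4: acc = 120+20 = 140

140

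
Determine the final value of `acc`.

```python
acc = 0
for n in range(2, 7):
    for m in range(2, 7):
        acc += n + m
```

200

n=2,m=2: acc = 0+4 = 4
n=2,m=3: acc = 4+5 = 9
n=2,m=4: acc = 9+6 = 15
n=2,m=5: acc = 15+7 = 22
n=2,m=6: acc = 22+8 = 30
n=3,m=2: acc = 30+5 = 35
n=3,m=3: acc = 35+6 = 41
n=3,m=4: acc = 41+7 = 48
n=3,m=5: acc = 48+8 = 56
n=3,m=6: acc = 56+9 = 65
n=4,m=2: acc = 65+6 = 71
n=4,m=3: acc = 71+7 = 78
n=4,m=4: acc = 78+8 = 86
n=4,m=5: acc = 86+9 = 95
n=4,m=6: acc = 95+10 = 105
n=5,m=2: acc = 105+7 = 112
n=5,m=3: acc = 112+8 = 120
n=5,m=4: acc = 120+9 = 129
n=5,m=5: acc = 129+10 = 139
n=5,m=6: acc = 139+11 = 150
n=6,m=2: acc = 150+8 = 158
n=6,m=3: acc = 158+9 = 167
n=6,m=4: acc = 167+10 = 177
n=6,m=5: acc = 177+11 = 188
n=6,m=6: acc = 188+12 = 200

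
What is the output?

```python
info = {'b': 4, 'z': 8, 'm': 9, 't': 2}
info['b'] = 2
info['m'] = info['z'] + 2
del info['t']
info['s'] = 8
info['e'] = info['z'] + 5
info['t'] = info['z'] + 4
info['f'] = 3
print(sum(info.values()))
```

info['b'] = 2 → {'b': 2, 'z': 8, 'm': 9, 't': 2}
info['m'] = info['z']+2 = 10 → {'b': 2, 'z': 8, 'm': 10, 't': 2}
del 't' → {'b': 2, 'z': 8, 'm': 10}
info['s'] = 8 → {'b': 2, 'z': 8, 'm': 10, 's': 8}
info['e'] = info['z']+5 = 13 → {'b': 2, 'z': 8, 'm': 10, 's': 8, 'e': 13}
info['t'] = info['z']+4 = 12 → {'b': 2, 'z': 8, 'm': 10, 's': 8, 'e': 13, 't': 12}
info['f'] = 3 → {'b': 2, 'z': 8, 'm': 10, 's': 8, 'e': 13, 't': 12, 'f': 3}
sum of values = 56

56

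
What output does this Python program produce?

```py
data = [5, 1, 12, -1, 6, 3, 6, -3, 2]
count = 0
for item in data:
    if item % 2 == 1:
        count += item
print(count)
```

5

item=5: odd, count = 0+5 = 5
item=1: odd, count = 5+1 = 6
item=12: not odd
item=-1: odd, count = 6+(-1) = 5
item=6: not odd
item=3: odd, count = 5+3 = 8
item=6: not odd
item=-3: odd, count = 8+(-3) = 5
item=2: not odd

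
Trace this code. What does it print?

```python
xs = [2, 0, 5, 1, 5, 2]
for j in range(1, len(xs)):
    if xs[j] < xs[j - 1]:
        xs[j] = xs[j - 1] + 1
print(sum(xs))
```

31

j=1: 0<2, xs[1] = 2+1 = 3 → [2, 3, 5, 1, 5, 2]
j=2: 5>=3, unchanged → [2, 3, 5, 1, 5, 2]
j=3: 1<5, xs[3] = 5+1 = 6 → [2, 3, 5, 6, 5, 2]
j=4: 5<6, xs[4] = 6+1 = 7 → [2, 3, 5, 6, 7, 2]
j=5: 2<7, xs[5] = 7+1 = 8 → [2, 3, 5, 6, 7, 8]
sum = 31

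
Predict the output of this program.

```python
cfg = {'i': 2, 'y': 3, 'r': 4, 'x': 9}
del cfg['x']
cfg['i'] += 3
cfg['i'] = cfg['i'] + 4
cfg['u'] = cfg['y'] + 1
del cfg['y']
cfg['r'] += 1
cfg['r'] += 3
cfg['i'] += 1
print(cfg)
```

{'i': 10, 'r': 8, 'u': 4}

del 'x' → {'i': 2, 'y': 3, 'r': 4}
cfg['i'] = 2+3 = 5 → {'i': 5, 'y': 3, 'r': 4}
cfg['i'] = cfg['i']+4 = 9 → {'i': 9, 'y': 3, 'r': 4}
cfg['u'] = cfg['y']+1 = 4 → {'i': 9, 'y': 3, 'r': 4, 'u': 4}
del 'y' → {'i': 9, 'r': 4, 'u': 4}
cfg['r'] = 4+1 = 5 → {'i': 9, 'r': 5, 'u': 4}
cfg['r'] = 5+3 = 8 → {'i': 9, 'r': 8, 'u': 4}
cfg['i'] = 9+1 = 10 → {'i': 10, 'r': 8, 'u': 4}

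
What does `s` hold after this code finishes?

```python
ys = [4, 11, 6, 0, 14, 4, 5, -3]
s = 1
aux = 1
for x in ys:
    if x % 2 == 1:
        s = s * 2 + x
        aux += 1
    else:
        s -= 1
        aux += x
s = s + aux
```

67

x=4: not odd, s = 1-1 = 0; aux=5
x=11: odd, s = 0*2+11 = 11; aux=6
x=6: not odd, s = 11-1 = 10; aux=12
x=0: not odd, s = 10-1 = 9; aux=12
x=14: not odd, s = 9-1 = 8; aux=26
x=4: not odd, s = 8-1 = 7; aux=30
x=5: odd, s = 7*2+5 = 19; aux=31
x=-3: odd, s = 19*2+(-3) = 35; aux=32
s+aux = 35+32 = 67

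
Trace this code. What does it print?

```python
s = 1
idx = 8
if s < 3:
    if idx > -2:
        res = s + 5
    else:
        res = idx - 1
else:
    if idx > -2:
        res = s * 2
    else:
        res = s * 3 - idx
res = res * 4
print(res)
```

s=1, idx=8
s < 3 is True; idx > -2 is True
→ res = s + 5 = 6
res = 6*4 = 24

24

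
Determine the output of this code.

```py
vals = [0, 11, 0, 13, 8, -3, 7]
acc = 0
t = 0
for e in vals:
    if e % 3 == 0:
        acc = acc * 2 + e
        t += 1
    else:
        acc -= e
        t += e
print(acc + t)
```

e=0: %3==0, acc = 0*2+0 = 0; t=1
e=11: not %3==0, acc = 0-11 = -11; t=12
e=0: %3==0, acc = (-11)*2+0 = -22; t=13
e=13: not %3==0, acc = (-22)-13 = -35; t=26
e=8: not %3==0, acc = (-35)-8 = -43; t=34
e=-3: %3==0, acc = (-43)*2+(-3) = -89; t=35
e=7: not %3==0, acc = (-89)-7 = -96; t=42
acc+t = (-96)+42 = -54

-54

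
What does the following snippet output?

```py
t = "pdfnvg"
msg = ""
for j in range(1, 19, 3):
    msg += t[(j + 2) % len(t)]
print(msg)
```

j=1: add t[3]='n' → 'n'
j=4: add t[0]='p' → 'np'
j=7: add t[3]='n' → 'npn'
j=10: add t[0]='p' → 'npnp'
j=13: add t[3]='n' → 'npnpn'
j=16: add t[0]='p' → 'npnpnp'

npnpnp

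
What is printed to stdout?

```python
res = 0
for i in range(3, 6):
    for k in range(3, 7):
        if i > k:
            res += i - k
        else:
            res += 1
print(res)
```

13

i=3,k=3: not 3>3, res = 0+1 = 1
i=3,k=4: not 3>4, res = 1+1 = 2
i=3,k=5: not 3>5, res = 2+1 = 3
i=3,k=6: not 3>6, res = 3+1 = 4
i=4,k=3: 4>3, res = 4+1 = 5
i=4,k=4: not 4>4, res = 5+1 = 6
i=4,k=5: not 4>5, res = 6+1 = 7
i=4,k=6: not 4>6, res = 7+1 = 8
i=5,k=3: 5>3, res = 8+2 = 10
i=5,k=4: 5>4, res = 10+1 = 11
i=5,k=5: not 5>5, res = 11+1 = 12
i=5,k=6: not 5>6, res = 12+1 = 13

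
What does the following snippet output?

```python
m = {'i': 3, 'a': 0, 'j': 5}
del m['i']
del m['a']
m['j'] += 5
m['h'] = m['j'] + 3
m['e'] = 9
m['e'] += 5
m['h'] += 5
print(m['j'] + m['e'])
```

24

del 'i' → {'a': 0, 'j': 5}
del 'a' → {'j': 5}
m['j'] = 5+5 = 10 → {'j': 10}
m['h'] = m['j']+3 = 13 → {'j': 10, 'h': 13}
m['e'] = 9 → {'j': 10, 'h': 13, 'e': 9}
m['e'] = 9+5 = 14 → {'j': 10, 'h': 13, 'e': 14}
m['h'] = 13+5 = 18 → {'j': 10, 'h': 18, 'e': 14}
m['j']+m['e'] = 10+14 = 24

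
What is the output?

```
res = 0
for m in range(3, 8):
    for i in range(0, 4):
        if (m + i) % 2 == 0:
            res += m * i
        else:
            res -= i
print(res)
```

66

m=3,i=0: odd sum, res = 0-0 = 0
m=3,i=1: even sum, res = 0+3 = 3
m=3,i=2: odd sum, res = 3-2 = 1
m=3,i=3: even sum, res = 1+9 = 10
m=4,i=0: even sum, res = 10+0 = 10
m=4,i=1: odd sum, res = 10-1 = 9
m=4,i=2: even sum, res = 9+8 = 17
m=4,i=3: odd sum, res = 17-3 = 14
m=5,i=0: odd sum, res = 14-0 = 14
m=5,i=1: even sum, res = 14+5 = 19
m=5,i=2: odd sum, res = 19-2 = 17
m=5,i=3: even sum, res = 17+15 = 32
m=6,i=0: even sum, res = 32+0 = 32
m=6,i=1: odd sum, res = 32-1 = 31
m=6,i=2: even sum, res = 31+12 = 43
m=6,i=3: odd sum, res = 43-3 = 40
m=7,i=0: odd sum, res = 40-0 = 40
m=7,i=1: even sum, res = 40+7 = 47
m=7,i=2: odd sum, res = 47-2 = 45
m=7,i=3: even sum, res = 45+21 = 66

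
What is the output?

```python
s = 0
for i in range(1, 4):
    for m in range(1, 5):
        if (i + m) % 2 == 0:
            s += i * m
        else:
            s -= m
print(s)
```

i=1,m=1: even sum, s = 0+1 = 1
i=1,m=2: odd sum, s = 1-2 = -1
i=1,m=3: even sum, s = (-1)+3 = 2
i=1,m=4: odd sum, s = 2-4 = -2
i=2,m=1: odd sum, s = (-2)-1 = -3
i=2,m=2: even sum, s = (-3)+4 = 1
i=2,m=3: odd sum, s = 1-3 = -2
i=2,m=4: even sum, s = (-2)+8 = 6
i=3,m=1: even sum, s = 6+3 = 9
i=3,m=2: odd sum, s = 9-2 = 7
i=3,m=3: even sum, s = 7+9 = 16
i=3,m=4: odd sum, s = 16-4 = 12

12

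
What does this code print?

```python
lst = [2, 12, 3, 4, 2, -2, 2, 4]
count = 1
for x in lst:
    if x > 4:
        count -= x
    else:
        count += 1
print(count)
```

-4

x=2: not >4, count = 1+1 = 2
x=12: >4, count = 2-12 = -10
x=3: not >4, count = (-10)+1 = -9
x=4: not >4, count = (-9)+1 = -8
x=2: not >4, count = (-8)+1 = -7
x=-2: not >4, count = (-7)+1 = -6
x=2: not >4, count = (-6)+1 = -5
x=4: not >4, count = (-5)+1 = -4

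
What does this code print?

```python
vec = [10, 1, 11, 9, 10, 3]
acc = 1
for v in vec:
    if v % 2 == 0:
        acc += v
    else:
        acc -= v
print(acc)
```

-3

v=10: even, acc = 1+10 = 11
v=1: not even, acc = 11-1 = 10
v=11: not even, acc = 10-11 = -1
v=9: not even, acc = (-1)-9 = -10
v=10: even, acc = (-10)+10 = 0
v=3: not even, acc = 0-3 = -3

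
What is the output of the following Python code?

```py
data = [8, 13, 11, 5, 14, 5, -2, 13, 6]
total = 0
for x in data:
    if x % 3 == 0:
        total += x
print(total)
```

6

x=8: not %3==0
x=13: not %3==0
x=11: not %3==0
x=5: not %3==0
x=14: not %3==0
x=5: not %3==0
x=-2: not %3==0
x=13: not %3==0
x=6: %3==0, total = 0+6 = 6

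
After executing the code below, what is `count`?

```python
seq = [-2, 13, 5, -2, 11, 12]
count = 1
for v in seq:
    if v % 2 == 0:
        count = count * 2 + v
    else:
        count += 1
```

18

v=-2: even, count = 1*2+(-2) = 0
v=13: not even, count = 0+1 = 1
v=5: not even, count = 1+1 = 2
v=-2: even, count = 2*2+(-2) = 2
v=11: not even, count = 2+1 = 3
v=12: even, count = 3*2+12 = 18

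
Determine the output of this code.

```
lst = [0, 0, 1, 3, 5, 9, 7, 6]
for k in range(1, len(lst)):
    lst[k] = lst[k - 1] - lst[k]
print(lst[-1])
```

k=1: lst[1] = 0-0 = 0 → [0, 0, 1, 3, 5, 9, 7, 6]
k=2: lst[2] = 0-1 = -1 → [0, 0, -1, 3, 5, 9, 7, 6]
k=3: lst[3] = (-1)-3 = -4 → [0, 0, -1, -4, 5, 9, 7, 6]
k=4: lst[4] = (-4)-5 = -9 → [0, 0, -1, -4, -9, 9, 7, 6]
k=5: lst[5] = (-9)-9 = -18 → [0, 0, -1, -4, -9, -18, 7, 6]
k=6: lst[6] = (-18)-7 = -25 → [0, 0, -1, -4, -9, -18, -25, 6]
k=7: lst[7] = (-25)-6 = -31 → [0, 0, -1, -4, -9, -18, -25, -31]

-31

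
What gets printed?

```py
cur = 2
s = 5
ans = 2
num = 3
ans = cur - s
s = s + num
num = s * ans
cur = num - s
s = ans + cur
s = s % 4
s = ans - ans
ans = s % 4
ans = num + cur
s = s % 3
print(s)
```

0

ans = 2-5 = -3
s = 5+3 = 8
num = 8*(-3) = -24
cur = (-24)-8 = -32
s = (-3)+(-32) = -35
s = (-35)%4 = 1
s = (-3)-(-3) = 0
ans = 0%4 = 0
ans = (-24)+(-32) = -56
s = 0%3 = 0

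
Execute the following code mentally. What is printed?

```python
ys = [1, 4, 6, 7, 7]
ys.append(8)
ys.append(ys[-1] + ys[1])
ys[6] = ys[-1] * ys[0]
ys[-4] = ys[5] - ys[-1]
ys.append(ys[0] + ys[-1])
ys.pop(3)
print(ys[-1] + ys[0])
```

append 8 → [1, 4, 6, 7, 7, 8]
append ys[-1]+ys[1] = 8+4 = 12 → [1, 4, 6, 7, 7, 8, 12]
ys[6] = ys[-1]*ys[0] = 12*1 = 12 → [1, 4, 6, 7, 7, 8, 12]
ys[-4] = ys[5]-ys[-1] = 8-12 = -4 → [1, 4, 6, -4, 7, 8, 12]
append ys[0]+ys[-1] = 1+12 = 13 → [1, 4, 6, -4, 7, 8, 12, 13]
pop(3) removes -4 → [1, 4, 6, 7, 8, 12, 13]
ys[-1]+ys[0] = 13+1 = 14

14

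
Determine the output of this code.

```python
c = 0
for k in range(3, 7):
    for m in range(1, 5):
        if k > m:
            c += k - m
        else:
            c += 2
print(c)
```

39

k=3,m=1: 3>1, c = 0+2 = 2
k=3,m=2: 3>2, c = 2+1 = 3
k=3,m=3: not 3>3, c = 3+2 = 5
k=3,m=4: not 3>4, c = 5+2 = 7
k=4,m=1: 4>1, c = 7+3 = 10
k=4,m=2: 4>2, c = 10+2 = 12
k=4,m=3: 4>3, c = 12+1 = 13
k=4,m=4: not 4>4, c = 13+2 = 15
k=5,m=1: 5>1, c = 15+4 = 19
k=5,m=2: 5>2, c = 19+3 = 22
k=5,m=3: 5>3, c = 22+2 = 24
k=5,m=4: 5>4, c = 24+1 = 25
k=6,m=1: 6>1, c = 25+5 = 30
k=6,m=2: 6>2, c = 30+4 = 34
k=6,m=3: 6>3, c = 34+3 = 37
k=6,m=4: 6>4, c = 37+2 = 39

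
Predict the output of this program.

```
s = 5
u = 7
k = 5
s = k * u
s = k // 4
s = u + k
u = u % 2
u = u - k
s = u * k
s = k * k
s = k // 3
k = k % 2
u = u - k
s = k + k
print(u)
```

s = 5*7 = 35
s = 5//4 = 1
s = 7+5 = 12
u = 7%2 = 1
u = 1-5 = -4
s = (-4)*5 = -20
s = 5*5 = 25
s = 5//3 = 1
k = 5%2 = 1
u = (-4)-1 = -5
s = 1+1 = 2

-5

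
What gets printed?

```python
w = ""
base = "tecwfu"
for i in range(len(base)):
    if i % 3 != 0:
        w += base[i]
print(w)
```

ecfu

i=0: skip
i=1: add 'e' → 'e'
i=2: add 'c' → 'ec'
i=3: skip
i=4: add 'f' → 'ecf'
i=5: add 'u' → 'ecfu'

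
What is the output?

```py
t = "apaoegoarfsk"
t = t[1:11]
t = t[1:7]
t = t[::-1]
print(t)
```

slice [1:11] → 'paoegoarfs'
slice [1:7] → 'aoegoa'
reverse → 'aogeoa'

aogeoa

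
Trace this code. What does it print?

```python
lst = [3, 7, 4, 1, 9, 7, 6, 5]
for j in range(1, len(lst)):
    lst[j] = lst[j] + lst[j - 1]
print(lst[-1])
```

j=1: lst[1] = 7+3 = 10 → [3, 10, 4, 1, 9, 7, 6, 5]
j=2: lst[2] = 4+10 = 14 → [3, 10, 14, 1, 9, 7, 6, 5]
j=3: lst[3] = 1+14 = 15 → [3, 10, 14, 15, 9, 7, 6, 5]
j=4: lst[4] = 9+15 = 24 → [3, 10, 14, 15, 24, 7, 6, 5]
j=5: lst[5] = 7+24 = 31 → [3, 10, 14, 15, 24, 31, 6, 5]
j=6: lst[6] = 6+31 = 37 → [3, 10, 14, 15, 24, 31, 37, 5]
j=7: lst[7] = 5+37 = 42 → [3, 10, 14, 15, 24, 31, 37, 42]

42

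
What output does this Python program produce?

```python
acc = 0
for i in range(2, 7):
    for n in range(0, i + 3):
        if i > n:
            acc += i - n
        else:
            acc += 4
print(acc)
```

i=2,n=0: 2>0, acc = 0+2 = 2
i=2,n=1: 2>1, acc = 2+1 = 3
i=2,n=2: not 2>2, acc = 3+4 = 7
i=2,n=3: not 2>3, acc = 7+4 = 11
i=2,n=4: not 2>4, acc = 11+4 = 15
i=3,n=0: 3>0, acc = 15+3 = 18
i=3,n=1: 3>1, acc = 18+2 = 20
i=3,n=2: 3>2, acc = 20+1 = 21
i=3,n=3: not 3>3, acc = 21+4 = 25
i=3,n=4: not 3>4, acc = 25+4 = 29
i=3,n=5: not 3>5, acc = 29+4 = 33
i=4,n=0: 4>0, acc = 33+4 = 37
i=4,n=1: 4>1, acc = 37+3 = 40
i=4,n=2: 4>2, acc = 40+2 = 42
i=4,n=3: 4>3, acc = 42+1 = 43
i=4,n=4: not 4>4, acc = 43+4 = 47
i=4,n=5: not 4>5, acc = 47+4 = 51
i=4,n=6: not 4>6, acc = 51+4 = 55
i=5,n=0: 5>0, acc = 55+5 = 60
i=5,n=1: 5>1, acc = 60+4 = 64
i=5,n=2: 5>2, acc = 64+3 = 67
i=5,n=3: 5>3, acc = 67+2 = 69
i=5,n=4: 5>4, acc = 69+1 = 70
i=5,n=5: not 5>5, acc = 70+4 = 74
i=5,n=6: not 5>6, acc = 74+4 = 78
i=5,n=7: not 5>7, acc = 78+4 = 82
i=6,n=0: 6>0, acc = 82+6 = 88
i=6,n=1: 6>1, acc = 88+5 = 93
i=6,n=2: 6>2, acc = 93+4 = 97
i=6,n=3: 6>3, acc = 97+3 = 100
i=6,n=4: 6>4, acc = 100+2 = 102
i=6,n=5: 6>5, acc = 102+1 = 103
i=6,n=6: not 6>6, acc = 103+4 = 107
i=6,n=7: not 6>7, acc = 107+4 = 111
i=6,n=8: not 6>8, acc = 111+4 = 115

115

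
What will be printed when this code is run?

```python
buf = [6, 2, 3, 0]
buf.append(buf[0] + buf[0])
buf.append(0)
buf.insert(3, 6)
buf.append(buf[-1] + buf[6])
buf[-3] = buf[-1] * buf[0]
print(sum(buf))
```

17

append buf[0]+buf[0] = 6+6 = 12 → [6, 2, 3, 0, 12]
append 0 → [6, 2, 3, 0, 12, 0]
insert 6 at 3 → [6, 2, 3, 6, 0, 12, 0]
append buf[-1]+buf[6] = 0+0 = 0 → [6, 2, 3, 6, 0, 12, 0, 0]
buf[-3] = buf[-1]*buf[0] = 0*6 = 0 → [6, 2, 3, 6, 0, 0, 0, 0]
sum = 17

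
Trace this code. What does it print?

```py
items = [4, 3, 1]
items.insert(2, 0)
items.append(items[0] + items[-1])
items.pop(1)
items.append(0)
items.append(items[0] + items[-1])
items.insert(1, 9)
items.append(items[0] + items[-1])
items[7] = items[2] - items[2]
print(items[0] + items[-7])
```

13

insert 0 at 2 → [4, 3, 0, 1]
append items[0]+items[-1] = 4+1 = 5 → [4, 3, 0, 1, 5]
pop(1) removes 3 → [4, 0, 1, 5]
append 0 → [4, 0, 1, 5, 0]
append items[0]+items[-1] = 4+0 = 4 → [4, 0, 1, 5, 0, 4]
insert 9 at 1 → [4, 9, 0, 1, 5, 0, 4]
append items[0]+items[-1] = 4+4 = 8 → [4, 9, 0, 1, 5, 0, 4, 8]
items[7] = items[2]-items[2] = 0-0 = 0 → [4, 9, 0, 1, 5, 0, 4, 0]
items[0]+items[-7] = 4+9 = 13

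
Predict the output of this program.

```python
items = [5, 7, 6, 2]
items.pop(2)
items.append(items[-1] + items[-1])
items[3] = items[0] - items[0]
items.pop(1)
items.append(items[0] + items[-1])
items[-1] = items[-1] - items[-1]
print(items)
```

[5, 2, 0, 0]

pop(2) removes 6 → [5, 7, 2]
append items[-1]+items[-1] = 2+2 = 4 → [5, 7, 2, 4]
items[3] = items[0]-items[0] = 5-5 = 0 → [5, 7, 2, 0]
pop(1) removes 7 → [5, 2, 0]
append items[0]+items[-1] = 5+0 = 5 → [5, 2, 0, 5]
items[-1] = items[-1]-items[-1] = 5-5 = 0 → [5, 2, 0, 0]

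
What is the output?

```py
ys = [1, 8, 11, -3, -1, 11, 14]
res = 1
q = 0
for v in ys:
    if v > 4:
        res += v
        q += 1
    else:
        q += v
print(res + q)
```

46

v=1: not >4; q=1
v=8: >4, res = 1+8 = 9; q=2
v=11: >4, res = 9+11 = 20; q=3
v=-3: not >4; q=0
v=-1: not >4; q=-1
v=11: >4, res = 20+11 = 31; q=0
v=14: >4, res = 31+14 = 45; q=1
res+q = 45+1 = 46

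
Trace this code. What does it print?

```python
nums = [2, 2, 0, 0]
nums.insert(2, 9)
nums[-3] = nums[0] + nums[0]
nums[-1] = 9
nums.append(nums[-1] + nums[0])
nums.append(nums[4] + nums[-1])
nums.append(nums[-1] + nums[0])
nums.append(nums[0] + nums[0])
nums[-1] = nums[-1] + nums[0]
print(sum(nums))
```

76

insert 9 at 2 → [2, 2, 9, 0, 0]
nums[-3] = nums[0]+nums[0] = 2+2 = 4 → [2, 2, 4, 0, 0]
nums[-1] = 9 → [2, 2, 4, 0, 9]
append nums[-1]+nums[0] = 9+2 = 11 → [2, 2, 4, 0, 9, 11]
append nums[4]+nums[-1] = 9+11 = 20 → [2, 2, 4, 0, 9, 11, 20]
append nums[-1]+nums[0] = 20+2 = 22 → [2, 2, 4, 0, 9, 11, 20, 22]
append nums[0]+nums[0] = 2+2 = 4 → [2, 2, 4, 0, 9, 11, 20, 22, 4]
nums[-1] = nums[-1]+nums[0] = 4+2 = 6 → [2, 2, 4, 0, 9, 11, 20, 22, 6]
sum = 76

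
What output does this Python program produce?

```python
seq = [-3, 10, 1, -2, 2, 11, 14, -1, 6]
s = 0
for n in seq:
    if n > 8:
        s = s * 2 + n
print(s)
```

76

n=-3: not >8
n=10: >8, s = 0*2+10 = 10
n=1: not >8
n=-2: not >8
n=2: not >8
n=11: >8, s = 10*2+11 = 31
n=14: >8, s = 31*2+14 = 76
n=-1: not >8
n=6: not >8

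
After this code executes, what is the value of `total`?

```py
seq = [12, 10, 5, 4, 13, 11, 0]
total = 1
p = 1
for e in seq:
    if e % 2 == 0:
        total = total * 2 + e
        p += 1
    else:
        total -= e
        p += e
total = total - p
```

e=12: even, total = 1*2+12 = 14; p=2
e=10: even, total = 14*2+10 = 38; p=3
e=5: not even, total = 38-5 = 33; p=8
e=4: even, total = 33*2+4 = 70; p=9
e=13: not even, total = 70-13 = 57; p=22
e=11: not even, total = 57-11 = 46; p=33
e=0: even, total = 46*2+0 = 92; p=34
total-p = 92-34 = 58

58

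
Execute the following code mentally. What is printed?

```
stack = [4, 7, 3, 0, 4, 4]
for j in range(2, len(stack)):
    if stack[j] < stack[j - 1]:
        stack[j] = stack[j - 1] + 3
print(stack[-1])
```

19

j=2: 3<7, stack[2] = 7+3 = 10 → [4, 7, 10, 0, 4, 4]
j=3: 0<10, stack[3] = 10+3 = 13 → [4, 7, 10, 13, 4, 4]
j=4: 4<13, stack[4] = 13+3 = 16 → [4, 7, 10, 13, 16, 4]
j=5: 4<16, stack[5] = 16+3 = 19 → [4, 7, 10, 13, 16, 19]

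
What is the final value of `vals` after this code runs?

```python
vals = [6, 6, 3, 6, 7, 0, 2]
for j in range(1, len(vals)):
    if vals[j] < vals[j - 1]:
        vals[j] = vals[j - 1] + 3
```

[6, 6, 9, 12, 15, 18, 21]

j=1: 6>=6, unchanged → [6, 6, 3, 6, 7, 0, 2]
j=2: 3<6, vals[2] = 6+3 = 9 → [6, 6, 9, 6, 7, 0, 2]
j=3: 6<9, vals[3] = 9+3 = 12 → [6, 6, 9, 12, 7, 0, 2]
j=4: 7<12, vals[4] = 12+3 = 15 → [6, 6, 9, 12, 15, 0, 2]
j=5: 0<15, vals[5] = 15+3 = 18 → [6, 6, 9, 12, 15, 18, 2]
j=6: 2<18, vals[6] = 18+3 = 21 → [6, 6, 9, 12, 15, 18, 21]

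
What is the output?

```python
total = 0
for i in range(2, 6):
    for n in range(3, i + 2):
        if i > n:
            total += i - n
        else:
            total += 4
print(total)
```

32

i=2,n=3: not 2>3, total = 0+4 = 4
i=3,n=3: not 3>3, total = 4+4 = 8
i=3,n=4: not 3>4, total = 8+4 = 12
i=4,n=3: 4>3, total = 12+1 = 13
i=4,n=4: not 4>4, total = 13+4 = 17
i=4,n=5: not 4>5, total = 17+4 = 21
i=5,n=3: 5>3, total = 21+2 = 23
i=5,n=4: 5>4, total = 23+1 = 24
i=5,n=5: not 5>5, total = 24+4 = 28
i=5,n=6: not 5>6, total = 28+4 = 32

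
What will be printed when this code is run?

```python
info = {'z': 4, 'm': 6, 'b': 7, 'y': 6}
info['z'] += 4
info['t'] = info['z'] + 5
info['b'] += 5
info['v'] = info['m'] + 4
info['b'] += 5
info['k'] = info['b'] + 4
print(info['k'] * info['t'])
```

273

info['z'] = 4+4 = 8 → {'z': 8, 'm': 6, 'b': 7, 'y': 6}
info['t'] = info['z']+5 = 13 → {'z': 8, 'm': 6, 'b': 7, 'y': 6, 't': 13}
info['b'] = 7+5 = 12 → {'z': 8, 'm': 6, 'b': 12, 'y': 6, 't': 13}
info['v'] = info['m']+4 = 10 → {'z': 8, 'm': 6, 'b': 12, 'y': 6, 't': 13, 'v': 10}
info['b'] = 12+5 = 17 → {'z': 8, 'm': 6, 'b': 17, 'y': 6, 't': 13, 'v': 10}
info['k'] = info['b']+4 = 21 → {'z': 8, 'm': 6, 'b': 17, 'y': 6, 't': 13, 'v': 10, 'k': 21}
info['k']*info['t'] = 21*13 = 273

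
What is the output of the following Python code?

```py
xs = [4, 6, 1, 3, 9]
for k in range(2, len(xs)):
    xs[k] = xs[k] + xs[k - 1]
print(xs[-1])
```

19

k=2: xs[2] = 1+6 = 7 → [4, 6, 7, 3, 9]
k=3: xs[3] = 3+7 = 10 → [4, 6, 7, 10, 9]
k=4: xs[4] = 9+10 = 19 → [4, 6, 7, 10, 19]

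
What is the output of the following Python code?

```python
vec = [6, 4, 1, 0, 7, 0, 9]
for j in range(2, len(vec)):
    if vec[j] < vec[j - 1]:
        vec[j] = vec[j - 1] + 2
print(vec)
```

[6, 4, 6, 8, 10, 12, 14]

j=2: 1<4, vec[2] = 4+2 = 6 → [6, 4, 6, 0, 7, 0, 9]
j=3: 0<6, vec[3] = 6+2 = 8 → [6, 4, 6, 8, 7, 0, 9]
j=4: 7<8, vec[4] = 8+2 = 10 → [6, 4, 6, 8, 10, 0, 9]
j=5: 0<10, vec[5] = 10+2 = 12 → [6, 4, 6, 8, 10, 12, 9]
j=6: 9<12, vec[6] = 12+2 = 14 → [6, 4, 6, 8, 10, 12, 14]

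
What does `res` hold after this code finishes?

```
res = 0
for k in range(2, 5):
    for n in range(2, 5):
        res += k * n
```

k=2,n=2: res = 0+4 = 4
k=2,n=3: res = 4+6 = 10
k=2,n=4: res = 10+8 = 18
k=3,n=2: res = 18+6 = 24
k=3,n=3: res = 24+9 = 33
k=3,n=4: res = 33+12 = 45
k=4,n=2: res = 45+8 = 53
k=4,n=3: res = 53+12 = 65
k=4,n=4: res = 65+16 = 81

81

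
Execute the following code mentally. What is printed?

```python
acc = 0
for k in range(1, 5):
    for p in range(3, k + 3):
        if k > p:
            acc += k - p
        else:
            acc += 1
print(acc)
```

10

k=1,p=3: not 1>3, acc = 0+1 = 1
k=2,p=3: not 2>3, acc = 1+1 = 2
k=2,p=4: not 2>4, acc = 2+1 = 3
k=3,p=3: not 3>3, acc = 3+1 = 4
k=3,p=4: not 3>4, acc = 4+1 = 5
k=3,p=5: not 3>5, acc = 5+1 = 6
k=4,p=3: 4>3, acc = 6+1 = 7
k=4,p=4: not 4>4, acc = 7+1 = 8
k=4,p=5: not 4>5, acc = 8+1 = 9
k=4,p=6: not 4>6, acc = 9+1 = 10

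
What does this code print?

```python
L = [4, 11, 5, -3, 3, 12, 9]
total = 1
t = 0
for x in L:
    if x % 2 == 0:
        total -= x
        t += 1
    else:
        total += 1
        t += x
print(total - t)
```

-37

x=4: even, total = 1-4 = -3; t=1
x=11: not even, total = (-3)+1 = -2; t=12
x=5: not even, total = (-2)+1 = -1; t=17
x=-3: not even, total = (-1)+1 = 0; t=14
x=3: not even, total = 0+1 = 1; t=17
x=12: even, total = 1-12 = -11; t=18
x=9: not even, total = (-11)+1 = -10; t=27
total-t = (-10)-27 = -37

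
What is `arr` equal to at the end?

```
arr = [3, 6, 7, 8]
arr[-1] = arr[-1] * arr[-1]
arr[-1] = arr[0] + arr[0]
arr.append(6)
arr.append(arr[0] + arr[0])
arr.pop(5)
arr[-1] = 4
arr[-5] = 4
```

[4, 6, 7, 6, 4]

arr[-1] = arr[-1]*arr[-1] = 8*8 = 64 → [3, 6, 7, 64]
arr[-1] = arr[0]+arr[0] = 3+3 = 6 → [3, 6, 7, 6]
append 6 → [3, 6, 7, 6, 6]
append arr[0]+arr[0] = 3+3 = 6 → [3, 6, 7, 6, 6, 6]
pop(5) removes 6 → [3, 6, 7, 6, 6]
arr[-1] = 4 → [3, 6, 7, 6, 4]
arr[-5] = 4 → [4, 6, 7, 6, 4]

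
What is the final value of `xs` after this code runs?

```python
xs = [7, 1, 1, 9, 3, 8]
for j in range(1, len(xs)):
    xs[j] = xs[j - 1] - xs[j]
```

j=1: xs[1] = 7-1 = 6 → [7, 6, 1, 9, 3, 8]
j=2: xs[2] = 6-1 = 5 → [7, 6, 5, 9, 3, 8]
j=3: xs[3] = 5-9 = -4 → [7, 6, 5, -4, 3, 8]
j=4: xs[4] = (-4)-3 = -7 → [7, 6, 5, -4, -7, 8]
j=5: xs[5] = (-7)-8 = -15 → [7, 6, 5, -4, -7, -15]

[7, 6, 5, -4, -7, -15]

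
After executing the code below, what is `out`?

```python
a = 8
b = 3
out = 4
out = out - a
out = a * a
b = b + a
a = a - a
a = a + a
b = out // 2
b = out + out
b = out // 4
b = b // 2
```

out = 4-8 = -4
out = 8*8 = 64
b = 3+8 = 11
a = 8-8 = 0
a = 0+0 = 0
b = 64//2 = 32
b = 64+64 = 128
b = 64//4 = 16
b = 16//2 = 8

64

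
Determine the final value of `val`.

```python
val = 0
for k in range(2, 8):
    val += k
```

27

k=2: val = 0+2 = 2
k=3: val = 2+3 = 5
k=4: val = 5+4 = 9
k=5: val = 9+5 = 14
k=6: val = 14+6 = 20
k=7: val = 20+7 = 27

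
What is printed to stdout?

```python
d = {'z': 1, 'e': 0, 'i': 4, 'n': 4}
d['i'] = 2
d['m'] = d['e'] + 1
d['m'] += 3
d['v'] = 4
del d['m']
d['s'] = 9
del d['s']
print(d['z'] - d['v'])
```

-3

d['i'] = 2 → {'z': 1, 'e': 0, 'i': 2, 'n': 4}
d['m'] = d['e']+1 = 1 → {'z': 1, 'e': 0, 'i': 2, 'n': 4, 'm': 1}
d['m'] = 1+3 = 4 → {'z': 1, 'e': 0, 'i': 2, 'n': 4, 'm': 4}
d['v'] = 4 → {'z': 1, 'e': 0, 'i': 2, 'n': 4, 'm': 4, 'v': 4}
del 'm' → {'z': 1, 'e': 0, 'i': 2, 'n': 4, 'v': 4}
d['s'] = 9 → {'z': 1, 'e': 0, 'i': 2, 'n': 4, 'v': 4, 's': 9}
del 's' → {'z': 1, 'e': 0, 'i': 2, 'n': 4, 'v': 4}
d['z']-d['v'] = 1-4 = -3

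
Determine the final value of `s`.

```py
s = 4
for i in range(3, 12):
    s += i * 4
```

256

i=3: s = 4+3*4 = 16
i=4: s = 16+4*4 = 32
i=5: s = 32+5*4 = 52
i=6: s = 52+6*4 = 76
i=7: s = 76+7*4 = 104
i=8: s = 104+8*4 = 136
i=9: s = 136+9*4 = 172
i=10: s = 172+10*4 = 212
i=11: s = 212+11*4 = 256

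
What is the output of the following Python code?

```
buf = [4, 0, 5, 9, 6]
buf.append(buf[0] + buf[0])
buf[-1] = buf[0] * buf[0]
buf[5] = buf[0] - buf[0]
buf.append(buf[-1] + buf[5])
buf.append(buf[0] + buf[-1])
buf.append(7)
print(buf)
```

[4, 0, 5, 9, 6, 0, 0, 4, 7]

append buf[0]+buf[0] = 4+4 = 8 → [4, 0, 5, 9, 6, 8]
buf[-1] = buf[0]*buf[0] = 4*4 = 16 → [4, 0, 5, 9, 6, 16]
buf[5] = buf[0]-buf[0] = 4-4 = 0 → [4, 0, 5, 9, 6, 0]
append buf[-1]+buf[5] = 0+0 = 0 → [4, 0, 5, 9, 6, 0, 0]
append buf[0]+buf[-1] = 4+0 = 4 → [4, 0, 5, 9, 6, 0, 0, 4]
append 7 → [4, 0, 5, 9, 6, 0, 0, 4, 7]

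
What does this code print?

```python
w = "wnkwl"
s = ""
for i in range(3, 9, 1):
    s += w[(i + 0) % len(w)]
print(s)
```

i=3: add w[3]='w' → 'w'
i=4: add w[4]='l' → 'wl'
i=5: add w[0]='w' → 'wlw'
i=6: add w[1]='n' → 'wlwn'
i=7: add w[2]='k' → 'wlwnk'
i=8: add w[3]='w' → 'wlwnkw'

wlwnkw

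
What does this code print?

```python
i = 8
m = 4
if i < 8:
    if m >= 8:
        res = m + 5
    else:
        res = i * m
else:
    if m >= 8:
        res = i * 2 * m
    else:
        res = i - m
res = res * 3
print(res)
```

12

i=8, m=4
i < 8 is False; m >= 8 is False
→ res = i - m = 4
res = 4*3 = 12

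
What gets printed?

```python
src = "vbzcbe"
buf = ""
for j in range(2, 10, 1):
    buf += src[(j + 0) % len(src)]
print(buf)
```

j=2: add src[2]='z' → 'z'
j=3: add src[3]='c' → 'zc'
j=4: add src[4]='b' → 'zcb'
j=5: add src[5]='e' → 'zcbe'
j=6: add src[0]='v' → 'zcbev'
j=7: add src[1]='b' → 'zcbevb'
j=8: add src[2]='z' → 'zcbevbz'
j=9: add src[3]='c' → 'zcbevbzc'

zcbevbzc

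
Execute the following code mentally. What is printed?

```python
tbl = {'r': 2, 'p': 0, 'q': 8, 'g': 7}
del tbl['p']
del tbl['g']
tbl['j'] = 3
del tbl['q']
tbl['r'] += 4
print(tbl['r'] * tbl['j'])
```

del 'p' → {'r': 2, 'q': 8, 'g': 7}
del 'g' → {'r': 2, 'q': 8}
tbl['j'] = 3 → {'r': 2, 'q': 8, 'j': 3}
del 'q' → {'r': 2, 'j': 3}
tbl['r'] = 2+4 = 6 → {'r': 6, 'j': 3}
tbl['r']*tbl['j'] = 6*3 = 18

18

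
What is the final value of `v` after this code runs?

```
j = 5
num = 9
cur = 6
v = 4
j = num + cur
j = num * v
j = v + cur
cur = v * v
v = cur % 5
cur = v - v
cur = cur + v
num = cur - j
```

1

j = 9+6 = 15
j = 9*4 = 36
j = 4+6 = 10
cur = 4*4 = 16
v = 16%5 = 1
cur = 1-1 = 0
cur = 0+1 = 1
num = 1-10 = -9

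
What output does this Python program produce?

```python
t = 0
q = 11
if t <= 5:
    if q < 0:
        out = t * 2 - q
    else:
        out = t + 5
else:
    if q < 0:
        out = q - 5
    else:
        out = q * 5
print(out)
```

5

t=0, q=11
t <= 5 is True; q < 0 is False
→ out = t + 5 = 5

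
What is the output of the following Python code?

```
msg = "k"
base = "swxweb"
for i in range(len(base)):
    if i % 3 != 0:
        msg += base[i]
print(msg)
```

i=0: skip
i=1: add 'w' → 'kw'
i=2: add 'x' → 'kwx'
i=3: skip
i=4: add 'e' → 'kwxe'
i=5: add 'b' → 'kwxeb'

kwxeb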